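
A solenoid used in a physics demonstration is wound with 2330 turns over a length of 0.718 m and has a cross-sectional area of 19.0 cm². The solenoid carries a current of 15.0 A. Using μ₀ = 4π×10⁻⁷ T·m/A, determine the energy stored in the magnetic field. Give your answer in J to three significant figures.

U ≈ 2.03 J

A = 19.0 cm² = 1.900×10^-3 m².
L = μ₀N²A/ℓ = (4π×10⁻⁷)(2330)²(1.900×10^-3)/(0.718) = 1.805×10^-2 H.
U = ½LI² = ½(1.805×10^-2)(15.0)² = 2.031 J.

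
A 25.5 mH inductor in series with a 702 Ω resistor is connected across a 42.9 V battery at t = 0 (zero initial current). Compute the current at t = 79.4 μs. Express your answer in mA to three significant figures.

I ≈ 54.2 mA

τ = L/R = 2.550×10^-2/702 = 3.632×10^-5 s; final current I_∞ = ε/R = 42.9/702 = 6.111×10^-2 A.
I(t) = I_∞(1 − e^(−t/τ)) with t/τ = 2.186.
I = (6.111×10^-2)(1 − e^(−2.186)) = 5.424×10^-2 A.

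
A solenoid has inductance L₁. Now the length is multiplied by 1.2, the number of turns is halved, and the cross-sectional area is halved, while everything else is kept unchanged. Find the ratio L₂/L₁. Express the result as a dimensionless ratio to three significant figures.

L₂/L₁ = 0.104

For a solenoid, L ∝ μᵣN²A/ℓ.
L₂/L₁ = (1.2)^-1 × (0.5)^2 × (0.5) = 0.104.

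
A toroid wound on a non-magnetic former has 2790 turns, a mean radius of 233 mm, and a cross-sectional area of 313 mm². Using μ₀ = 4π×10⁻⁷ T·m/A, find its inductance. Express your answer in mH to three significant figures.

L ≈ 2.09 mH

For a thin toroid, L = μ₀N²A/(2πR).
L = (4π×10⁻⁷)(2790)²(3.130×10^-4) / (2π×0.233 m) = 2.091×10^-3 H.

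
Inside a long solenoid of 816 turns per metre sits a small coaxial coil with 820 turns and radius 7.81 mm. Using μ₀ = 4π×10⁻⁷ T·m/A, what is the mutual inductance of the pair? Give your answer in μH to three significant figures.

The outer solenoid produces a uniform field B₁ = μ₀n₁I₁ across the inner coil,
so the flux linkage is N₂Φ = N₂B₁A₂ = μ₀n₁N₂A₂·I₁, giving M = μ₀n₁N₂A₂.
A₂ = πr² = π(7.810×10^-3 m)² = 1.916×10^-4 m².
M = (4π×10⁻⁷)(816)(820)(1.916×10^-4) = 1.611×10^-4 H.

M ≈ 161 μH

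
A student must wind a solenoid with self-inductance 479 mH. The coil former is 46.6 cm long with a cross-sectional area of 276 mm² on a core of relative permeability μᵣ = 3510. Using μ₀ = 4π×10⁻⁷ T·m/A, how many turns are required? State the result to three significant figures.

N ≈ 428 turns

A = 276 mm² = 2.760×10^-4 m².
From L = μ₀μᵣN²A/ℓ, N = √(Lℓ / (μ₀μᵣA)).
N = √[(0.479)(0.466) / ((4π×10⁻⁷)(3510)×2.760×10^-4)] = √(1.834×10^5) ≈ 428.2.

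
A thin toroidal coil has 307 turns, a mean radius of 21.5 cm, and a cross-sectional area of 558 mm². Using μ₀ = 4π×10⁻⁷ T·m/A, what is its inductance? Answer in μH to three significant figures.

L ≈ 48.9 μH

For a thin toroid, L = μ₀N²A/(2πR).
L = (4π×10⁻⁷)(307)²(5.580×10^-4) / (2π×0.215 m) = 4.892×10^-5 H.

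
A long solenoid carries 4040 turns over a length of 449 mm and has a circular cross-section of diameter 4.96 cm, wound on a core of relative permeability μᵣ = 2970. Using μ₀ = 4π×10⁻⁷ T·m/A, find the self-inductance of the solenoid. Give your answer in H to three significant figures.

L ≈ 262 H

A = π(d/2)² = π(2.480×10^-2 m)² = 1.932×10^-3 m².
For a long solenoid, L = μ₀μᵣN²A/ℓ.
L = (4π×10⁻⁷)(2970)(4040)²(1.932×10^-3)/(0.449 m) = 262.1 H.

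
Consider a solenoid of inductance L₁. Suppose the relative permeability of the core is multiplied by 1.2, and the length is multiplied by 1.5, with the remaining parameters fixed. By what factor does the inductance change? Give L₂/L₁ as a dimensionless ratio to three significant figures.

For a solenoid, L ∝ μᵣN²A/ℓ.
L₂/L₁ = (1.2) × (1.5)^-1 = 0.800.

L₂/L₁ = 0.800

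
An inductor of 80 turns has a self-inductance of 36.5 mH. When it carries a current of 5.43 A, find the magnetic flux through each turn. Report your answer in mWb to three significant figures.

From L = NΦ_B/I, the flux per turn is Φ_B = LI/N.
Φ_B = (3.650×10^-2 H)(5.43 A)/80 = 2.477×10^-3 Wb.

Φ_B ≈ 2.48 mWb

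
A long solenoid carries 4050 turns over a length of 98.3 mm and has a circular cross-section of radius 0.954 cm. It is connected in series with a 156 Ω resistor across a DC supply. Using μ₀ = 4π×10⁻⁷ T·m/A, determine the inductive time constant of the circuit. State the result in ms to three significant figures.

τ ≈ 0.384 ms

A = πr² = π(9.540×10^-3 m)² = 2.859×10^-4 m².
L = μ₀N²A/ℓ = (4π×10⁻⁷)(4050)²(2.859×10^-4)/(9.830×10^-2) = 5.995×10^-2 H.
τ = L/R = (5.995×10^-2)/(156) = 3.843×10^-4 s.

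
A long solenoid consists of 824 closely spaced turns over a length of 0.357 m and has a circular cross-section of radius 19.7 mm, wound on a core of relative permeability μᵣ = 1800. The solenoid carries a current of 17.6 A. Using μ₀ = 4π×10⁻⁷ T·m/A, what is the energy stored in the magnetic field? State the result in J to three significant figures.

U ≈ 812 J

A = πr² = π(1.970×10^-2 m)² = 1.219×10^-3 m².
L = μ₀μᵣN²A/ℓ = (4π×10⁻⁷)(1800)(824)²(1.219×10^-3)/(0.357) = 5.245 H.
U = ½LI² = ½(5.245)(17.6)² = 812.4 J.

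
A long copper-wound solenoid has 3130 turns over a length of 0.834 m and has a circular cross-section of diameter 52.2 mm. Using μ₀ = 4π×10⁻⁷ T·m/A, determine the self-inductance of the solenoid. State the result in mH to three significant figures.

L ≈ 31.6 mH

A = π(d/2)² = π(2.610×10^-2 m)² = 2.140×10^-3 m².
For a long solenoid, L = μ₀N²A/ℓ.
L = (4π×10⁻⁷)(3130)²(2.140×10^-3)/(0.834 m) = 3.159×10^-2 H.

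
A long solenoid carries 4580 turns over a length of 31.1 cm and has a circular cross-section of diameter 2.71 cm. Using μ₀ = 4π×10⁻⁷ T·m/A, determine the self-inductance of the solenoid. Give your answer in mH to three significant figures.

A = π(d/2)² = π(1.355×10^-2 m)² = 5.768×10^-4 m².
For a long solenoid, L = μ₀N²A/ℓ.
L = (4π×10⁻⁷)(4580)²(5.768×10^-4)/(0.311 m) = 4.889×10^-2 H.

L ≈ 48.9 mH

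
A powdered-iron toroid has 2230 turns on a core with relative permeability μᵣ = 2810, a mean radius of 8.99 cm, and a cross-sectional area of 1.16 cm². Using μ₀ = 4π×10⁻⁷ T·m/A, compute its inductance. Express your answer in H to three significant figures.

L ≈ 3.61 H

For a thin toroid, L = μ₀μᵣN²A/(2πR).
L = (4π×10⁻⁷)(2810)(2230)²(1.160×10^-4) / (2π×8.990×10^-2 m) = 3.606 H.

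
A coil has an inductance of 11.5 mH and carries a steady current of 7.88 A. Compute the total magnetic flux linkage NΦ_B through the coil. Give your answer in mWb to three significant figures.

NΦ_B ≈ 90.6 mWb

From L = NΦ_B/I, the flux linkage is NΦ_B = LI.
NΦ_B = (1.150×10^-2 H)(7.88 A) = 9.062×10^-2 Wb.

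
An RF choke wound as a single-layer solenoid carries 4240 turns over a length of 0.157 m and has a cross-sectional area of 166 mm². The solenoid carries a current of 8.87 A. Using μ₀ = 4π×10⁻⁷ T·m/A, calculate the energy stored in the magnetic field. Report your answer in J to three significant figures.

A = 166 mm² = 1.660×10^-4 m².
L = μ₀N²A/ℓ = (4π×10⁻⁷)(4240)²(1.660×10^-4)/(0.157) = 2.389×10^-2 H.
U = ½LI² = ½(2.389×10^-2)(8.87)² = 0.9397 J.

U ≈ 0.940 J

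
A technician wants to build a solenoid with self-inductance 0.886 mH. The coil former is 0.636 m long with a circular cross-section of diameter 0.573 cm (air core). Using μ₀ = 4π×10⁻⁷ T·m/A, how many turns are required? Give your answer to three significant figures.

N ≈ 4170 turns

A = π(d/2)² = π(2.865×10^-3 m)² = 2.579×10^-5 m².
From L = μ₀N²A/ℓ, N = √(Lℓ / (μ₀A)).
N = √[(8.860×10^-4)(0.636) / ((4π×10⁻⁷)×2.579×10^-5)] = √(1.739×10^7) ≈ 4170.0.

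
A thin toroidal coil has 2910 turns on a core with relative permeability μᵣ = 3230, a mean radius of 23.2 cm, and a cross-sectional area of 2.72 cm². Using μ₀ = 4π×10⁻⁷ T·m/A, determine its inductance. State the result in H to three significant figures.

L ≈ 6.41 H

For a thin toroid, L = μ₀μᵣN²A/(2πR).
L = (4π×10⁻⁷)(3230)(2910)²(2.720×10^-4) / (2π×0.232 m) = 6.414 H.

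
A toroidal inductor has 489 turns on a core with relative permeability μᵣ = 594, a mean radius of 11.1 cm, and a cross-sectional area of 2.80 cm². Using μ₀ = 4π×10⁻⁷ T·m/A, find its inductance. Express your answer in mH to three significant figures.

L ≈ 71.7 mH

For a thin toroid, L = μ₀μᵣN²A/(2πR).
L = (4π×10⁻⁷)(594)(489)²(2.800×10^-4) / (2π×0.111 m) = 7.166×10^-2 H.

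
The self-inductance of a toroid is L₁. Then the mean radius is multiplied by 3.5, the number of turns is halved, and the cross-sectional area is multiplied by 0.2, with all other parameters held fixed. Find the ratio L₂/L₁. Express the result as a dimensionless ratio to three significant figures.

L₂/L₁ = 0.0143

For a toroid, L ∝ μᵣN²A/R.
L₂/L₁ = (3.5)^-1 × (0.5)^2 × (0.2) = 0.0143.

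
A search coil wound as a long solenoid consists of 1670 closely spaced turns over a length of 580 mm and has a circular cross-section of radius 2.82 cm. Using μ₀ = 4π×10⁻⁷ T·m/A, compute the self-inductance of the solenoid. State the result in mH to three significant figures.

A = πr² = π(2.820×10^-2 m)² = 2.498×10^-3 m².
For a long solenoid, L = μ₀N²A/ℓ.
L = (4π×10⁻⁷)(1670)²(2.498×10^-3)/(0.58 m) = 1.510×10^-2 H.

L ≈ 15.1 mH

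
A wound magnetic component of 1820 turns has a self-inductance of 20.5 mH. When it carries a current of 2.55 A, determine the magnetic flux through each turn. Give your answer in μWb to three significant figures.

Φ_B ≈ 28.7 μWb

From L = NΦ_B/I, the flux per turn is Φ_B = LI/N.
Φ_B = (2.050×10^-2 H)(2.55 A)/1820 = 2.872×10^-5 Wb.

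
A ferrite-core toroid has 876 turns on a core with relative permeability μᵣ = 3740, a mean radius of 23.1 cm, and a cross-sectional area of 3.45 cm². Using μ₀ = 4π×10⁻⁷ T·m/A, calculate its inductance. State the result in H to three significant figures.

For a thin toroid, L = μ₀μᵣN²A/(2πR).
L = (4π×10⁻⁷)(3740)(876)²(3.450×10^-4) / (2π×0.231 m) = 0.8573 H.

L ≈ 0.857 H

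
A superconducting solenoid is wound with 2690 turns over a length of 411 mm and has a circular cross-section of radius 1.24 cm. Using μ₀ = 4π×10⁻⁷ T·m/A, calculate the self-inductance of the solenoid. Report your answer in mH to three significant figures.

L ≈ 10.7 mH

A = πr² = π(1.240×10^-2 m)² = 4.831×10^-4 m².
For a long solenoid, L = μ₀N²A/ℓ.
L = (4π×10⁻⁷)(2690)²(4.831×10^-4)/(0.411 m) = 1.069×10^-2 H.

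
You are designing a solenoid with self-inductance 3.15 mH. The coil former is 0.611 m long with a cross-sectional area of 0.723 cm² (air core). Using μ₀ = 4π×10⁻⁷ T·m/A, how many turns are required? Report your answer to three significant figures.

N ≈ 4600 turns

A = 0.723 cm² = 7.230×10^-5 m².
From L = μ₀N²A/ℓ, N = √(Lℓ / (μ₀A)).
N = √[(3.150×10^-3)(0.611) / ((4π×10⁻⁷)×7.230×10^-5)] = √(2.118×10^7) ≈ 4602.6.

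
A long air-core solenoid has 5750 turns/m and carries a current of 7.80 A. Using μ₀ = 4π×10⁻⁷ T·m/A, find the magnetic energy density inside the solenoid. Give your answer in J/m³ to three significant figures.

u ≈ 1260 J/m³

B = μ₀nI = (4π×10⁻⁷)(5.750×10^3)(7.80) = 5.636×10^-2 T.
u = B²/(2μ₀) = (5.636×10^-2)²/(2×4π×10⁻⁷) = 1.264×10^3 J/m³.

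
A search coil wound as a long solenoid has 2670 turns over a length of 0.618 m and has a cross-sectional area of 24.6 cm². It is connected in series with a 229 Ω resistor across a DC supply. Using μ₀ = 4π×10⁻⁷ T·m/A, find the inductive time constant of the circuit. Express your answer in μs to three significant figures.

τ ≈ 156 μs

A = 24.6 cm² = 2.460×10^-3 m².
L = μ₀N²A/ℓ = (4π×10⁻⁷)(2670)²(2.460×10^-3)/(0.618) = 3.566×10^-2 H.
τ = L/R = (3.566×10^-2)/(229) = 1.557×10^-4 s.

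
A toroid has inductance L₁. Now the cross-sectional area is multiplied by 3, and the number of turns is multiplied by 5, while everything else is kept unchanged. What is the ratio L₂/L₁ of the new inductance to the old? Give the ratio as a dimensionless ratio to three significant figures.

L₂/L₁ = 75.0

For a toroid, L ∝ μᵣN²A/R.
L₂/L₁ = (3) × (5)^2 = 75.0.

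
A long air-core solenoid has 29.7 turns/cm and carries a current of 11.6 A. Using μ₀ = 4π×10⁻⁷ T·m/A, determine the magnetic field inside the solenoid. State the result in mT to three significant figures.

Inside a long solenoid, B = μ₀nI.
B = (4π×10⁻⁷)(2.970×10^3 m⁻¹)(11.6 A) = 4.329×10^-2 T.

B ≈ 43.3 mT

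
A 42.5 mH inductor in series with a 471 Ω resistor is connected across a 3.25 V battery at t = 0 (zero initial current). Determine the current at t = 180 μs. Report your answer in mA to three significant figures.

I ≈ 5.96 mA

τ = L/R = 4.250×10^-2/471 = 9.023×10^-5 s; final current I_∞ = ε/R = 3.25/471 = 6.900×10^-3 A.
I(t) = I_∞(1 − e^(−t/τ)) with t/τ = 1.995.
I = (6.900×10^-3)(1 − e^(−1.995)) = 5.962×10^-3 A.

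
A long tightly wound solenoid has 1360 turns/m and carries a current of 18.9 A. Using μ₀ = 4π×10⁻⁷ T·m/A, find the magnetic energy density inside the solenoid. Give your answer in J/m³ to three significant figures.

B = μ₀nI = (4π×10⁻⁷)(1.360×10^3)(18.9) = 3.230×10^-2 T.
u = B²/(2μ₀) = (3.230×10^-2)²/(2×4π×10⁻⁷) = 415.1 J/m³.

u ≈ 415 J/m³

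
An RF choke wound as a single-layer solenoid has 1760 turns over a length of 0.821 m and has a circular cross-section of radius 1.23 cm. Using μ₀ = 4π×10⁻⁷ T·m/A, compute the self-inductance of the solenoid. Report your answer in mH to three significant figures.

L ≈ 2.25 mH

A = πr² = π(1.230×10^-2 m)² = 4.753×10^-4 m².
For a long solenoid, L = μ₀N²A/ℓ.
L = (4π×10⁻⁷)(1760)²(4.753×10^-4)/(0.821 m) = 2.253×10^-3 H.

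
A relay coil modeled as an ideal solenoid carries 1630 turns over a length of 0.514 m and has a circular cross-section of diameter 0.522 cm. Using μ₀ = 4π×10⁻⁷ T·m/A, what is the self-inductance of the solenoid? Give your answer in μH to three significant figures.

A = π(d/2)² = π(2.610×10^-3 m)² = 2.140×10^-5 m².
For a long solenoid, L = μ₀N²A/ℓ.
L = (4π×10⁻⁷)(1630)²(2.140×10^-5)/(0.514 m) = 1.390×10^-4 H.

L ≈ 139 μH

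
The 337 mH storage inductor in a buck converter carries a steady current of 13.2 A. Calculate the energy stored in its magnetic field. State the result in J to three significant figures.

Stored magnetic energy: U = ½LI².
U = ½(0.337 H)(13.2 A)² = 29.36 J.

U ≈ 29.4 J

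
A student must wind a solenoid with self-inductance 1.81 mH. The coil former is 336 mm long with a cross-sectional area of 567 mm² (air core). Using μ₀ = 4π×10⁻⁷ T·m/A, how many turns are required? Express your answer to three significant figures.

N ≈ 924 turns

A = 567 mm² = 5.670×10^-4 m².
From L = μ₀N²A/ℓ, N = √(Lℓ / (μ₀A)).
N = √[(1.810×10^-3)(0.336) / ((4π×10⁻⁷)×5.670×10^-4)] = √(8.535×10^5) ≈ 923.9.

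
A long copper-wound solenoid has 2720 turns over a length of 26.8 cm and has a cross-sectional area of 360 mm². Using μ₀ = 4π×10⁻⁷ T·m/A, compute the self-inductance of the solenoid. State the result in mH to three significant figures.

A = 360 mm² = 3.600×10^-4 m².
For a long solenoid, L = μ₀N²A/ℓ.
L = (4π×10⁻⁷)(2720)²(3.600×10^-4)/(0.268 m) = 1.249×10^-2 H.

L ≈ 12.5 mH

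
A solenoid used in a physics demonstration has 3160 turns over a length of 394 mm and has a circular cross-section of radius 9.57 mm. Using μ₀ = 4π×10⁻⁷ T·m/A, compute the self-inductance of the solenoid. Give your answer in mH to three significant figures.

A = πr² = π(9.570×10^-3 m)² = 2.877×10^-4 m².
For a long solenoid, L = μ₀N²A/ℓ.
L = (4π×10⁻⁷)(3160)²(2.877×10^-4)/(0.394 m) = 9.164×10^-3 H.

L ≈ 9.16 mH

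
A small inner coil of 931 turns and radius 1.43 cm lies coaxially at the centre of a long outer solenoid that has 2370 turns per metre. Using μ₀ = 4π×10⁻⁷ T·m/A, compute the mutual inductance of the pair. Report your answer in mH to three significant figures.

M ≈ 1.78 mH

The outer solenoid produces a uniform field B₁ = μ₀n₁I₁ across the inner coil,
so the flux linkage is N₂Φ = N₂B₁A₂ = μ₀n₁N₂A₂·I₁, giving M = μ₀n₁N₂A₂.
A₂ = πr² = π(1.430×10^-2 m)² = 6.424×10^-4 m².
M = (4π×10⁻⁷)(2370)(931)(6.424×10^-4) = 1.781×10^-3 H.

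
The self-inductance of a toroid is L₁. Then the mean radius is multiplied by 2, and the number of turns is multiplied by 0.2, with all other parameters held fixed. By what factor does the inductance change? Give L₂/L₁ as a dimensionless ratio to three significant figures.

For a toroid, L ∝ μᵣN²A/R.
L₂/L₁ = (2)^-1 × (0.2)^2 = 0.0200.

L₂/L₁ = 0.0200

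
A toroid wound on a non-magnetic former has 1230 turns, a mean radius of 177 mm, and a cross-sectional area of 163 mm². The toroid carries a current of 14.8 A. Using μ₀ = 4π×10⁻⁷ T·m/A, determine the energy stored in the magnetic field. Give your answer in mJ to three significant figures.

U ≈ 30.5 mJ

L = μ₀N²A/(2πR) = (4π×10⁻⁷)(1230)²(1.630×10^-4)/(2π×0.177) = 2.786×10^-4 H.
U = ½LI² = ½(2.786×10^-4)(14.8)² = 3.052×10^-2 J.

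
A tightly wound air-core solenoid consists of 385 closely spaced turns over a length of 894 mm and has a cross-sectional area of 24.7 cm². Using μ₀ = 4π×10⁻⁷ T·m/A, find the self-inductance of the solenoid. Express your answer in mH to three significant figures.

A = 24.7 cm² = 2.470×10^-3 m².
For a long solenoid, L = μ₀N²A/ℓ.
L = (4π×10⁻⁷)(385)²(2.470×10^-3)/(0.894 m) = 5.146×10^-4 H.

L ≈ 0.515 mH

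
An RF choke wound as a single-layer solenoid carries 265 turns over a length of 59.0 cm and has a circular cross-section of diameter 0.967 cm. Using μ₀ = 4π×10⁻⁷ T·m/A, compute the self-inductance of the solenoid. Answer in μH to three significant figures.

L ≈ 11.0 μH

A = π(d/2)² = π(4.835×10^-3 m)² = 7.344×10^-5 m².
For a long solenoid, L = μ₀N²A/ℓ.
L = (4π×10⁻⁷)(265)²(7.344×10^-5)/(0.59 m) = 1.098×10^-5 H.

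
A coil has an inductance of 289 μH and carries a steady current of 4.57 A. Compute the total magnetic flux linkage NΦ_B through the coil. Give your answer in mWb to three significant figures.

From L = NΦ_B/I, the flux linkage is NΦ_B = LI.
NΦ_B = (2.890×10^-4 H)(4.57 A) = 1.321×10^-3 Wb.

NΦ_B ≈ 1.32 mWb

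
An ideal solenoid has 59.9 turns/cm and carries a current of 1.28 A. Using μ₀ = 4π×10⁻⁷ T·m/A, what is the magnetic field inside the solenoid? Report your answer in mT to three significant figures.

B ≈ 9.63 mT

Inside a long solenoid, B = μ₀nI.
B = (4π×10⁻⁷)(5.990×10^3 m⁻¹)(1.28 A) = 9.6349×10^-3 T.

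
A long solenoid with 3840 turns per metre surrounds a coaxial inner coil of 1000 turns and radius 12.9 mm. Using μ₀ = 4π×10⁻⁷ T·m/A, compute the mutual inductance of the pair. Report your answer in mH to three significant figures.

The outer solenoid produces a uniform field B₁ = μ₀n₁I₁ across the inner coil,
so the flux linkage is N₂Φ = N₂B₁A₂ = μ₀n₁N₂A₂·I₁, giving M = μ₀n₁N₂A₂.
A₂ = πr² = π(1.290×10^-2 m)² = 5.228×10^-4 m².
M = (4π×10⁻⁷)(3840)(1000)(5.228×10^-4) = 2.523×10^-3 H.

M ≈ 2.52 mH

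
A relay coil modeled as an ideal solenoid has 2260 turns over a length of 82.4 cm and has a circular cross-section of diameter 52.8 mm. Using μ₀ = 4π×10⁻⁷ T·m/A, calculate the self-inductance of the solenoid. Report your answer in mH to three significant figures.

A = π(d/2)² = π(2.640×10^-2 m)² = 2.190×10^-3 m².
For a long solenoid, L = μ₀N²A/ℓ.
L = (4π×10⁻⁷)(2260)²(2.190×10^-3)/(0.824 m) = 1.706×10^-2 H.

L ≈ 17.1 mH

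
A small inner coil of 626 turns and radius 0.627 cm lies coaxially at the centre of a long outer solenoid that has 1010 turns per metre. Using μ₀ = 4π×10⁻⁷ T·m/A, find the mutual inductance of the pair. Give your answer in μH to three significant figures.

The outer solenoid produces a uniform field B₁ = μ₀n₁I₁ across the inner coil,
so the flux linkage is N₂Φ = N₂B₁A₂ = μ₀n₁N₂A₂·I₁, giving M = μ₀n₁N₂A₂.
A₂ = πr² = π(6.270×10^-3 m)² = 1.235×10^-4 m².
M = (4π×10⁻⁷)(1010)(626)(1.235×10^-4) = 9.813×10^-5 H.

M ≈ 98.1 μH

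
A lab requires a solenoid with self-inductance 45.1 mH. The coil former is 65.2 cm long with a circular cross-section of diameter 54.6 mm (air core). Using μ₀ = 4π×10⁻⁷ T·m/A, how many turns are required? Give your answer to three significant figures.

A = π(d/2)² = π(2.730×10^-2 m)² = 2.341×10^-3 m².
From L = μ₀N²A/ℓ, N = √(Lℓ / (μ₀A)).
N = √[(4.510×10^-2)(0.652) / ((4π×10⁻⁷)×2.341×10^-3)] = √(9.994×10^6) ≈ 3161.3.

N ≈ 3160 turns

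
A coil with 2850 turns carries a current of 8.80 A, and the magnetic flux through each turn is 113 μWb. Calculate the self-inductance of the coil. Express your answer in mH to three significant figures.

Self-inductance is defined by L = NΦ_B/I (flux linkage over current).
L = (2850)(1.130×10^-4 Wb)/(8.80 A) = 3.660×10^-2 H.

L ≈ 36.6 mH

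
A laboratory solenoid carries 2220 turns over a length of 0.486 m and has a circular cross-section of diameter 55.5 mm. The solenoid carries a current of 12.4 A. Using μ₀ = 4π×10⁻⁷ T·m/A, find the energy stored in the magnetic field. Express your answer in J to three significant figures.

A = π(d/2)² = π(2.775×10^-2 m)² = 2.419×10^-3 m².
L = μ₀N²A/ℓ = (4π×10⁻⁷)(2220)²(2.419×10^-3)/(0.486) = 3.083×10^-2 H.
U = ½LI² = ½(3.083×10^-2)(12.4)² = 2.37 J.

U ≈ 2.37 J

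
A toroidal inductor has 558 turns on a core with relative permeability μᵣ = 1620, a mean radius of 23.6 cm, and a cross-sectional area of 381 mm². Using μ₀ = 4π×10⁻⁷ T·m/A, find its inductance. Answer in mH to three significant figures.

For a thin toroid, L = μ₀μᵣN²A/(2πR).
L = (4π×10⁻⁷)(1620)(558)²(3.810×10^-4) / (2π×0.236 m) = 0.1629 H.

L ≈ 163 mH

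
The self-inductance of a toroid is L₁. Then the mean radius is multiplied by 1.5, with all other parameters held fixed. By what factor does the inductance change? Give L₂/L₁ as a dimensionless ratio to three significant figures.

For a toroid, L ∝ μᵣN²A/R.
L₂/L₁ = (1.5)^-1 = 0.667.

L₂/L₁ = 0.667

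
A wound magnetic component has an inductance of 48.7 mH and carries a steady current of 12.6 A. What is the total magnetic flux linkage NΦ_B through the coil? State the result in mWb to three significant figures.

NΦ_B ≈ 614 mWb

From L = NΦ_B/I, the flux linkage is NΦ_B = LI.
NΦ_B = (4.870×10^-2 H)(12.6 A) = 0.6136 Wb.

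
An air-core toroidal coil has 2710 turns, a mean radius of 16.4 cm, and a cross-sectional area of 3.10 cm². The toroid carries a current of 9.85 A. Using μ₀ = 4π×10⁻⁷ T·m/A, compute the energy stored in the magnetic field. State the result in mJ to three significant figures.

U ≈ 135 mJ

L = μ₀N²A/(2πR) = (4π×10⁻⁷)(2710)²(3.100×10^-4)/(2π×0.164) = 2.776×10^-3 H.
U = ½LI² = ½(2.776×10^-3)(9.85)² = 0.1347 J.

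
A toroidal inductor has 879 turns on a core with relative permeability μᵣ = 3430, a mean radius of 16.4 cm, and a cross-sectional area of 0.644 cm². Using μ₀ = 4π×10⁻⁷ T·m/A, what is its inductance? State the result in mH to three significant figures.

For a thin toroid, L = μ₀μᵣN²A/(2πR).
L = (4π×10⁻⁷)(3430)(879)²(6.440×10^-5) / (2π×0.164 m) = 0.2081 H.

L ≈ 208 mH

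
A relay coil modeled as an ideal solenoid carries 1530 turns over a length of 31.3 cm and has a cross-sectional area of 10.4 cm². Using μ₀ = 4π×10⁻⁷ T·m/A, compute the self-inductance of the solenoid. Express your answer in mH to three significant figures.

L ≈ 9.77 mH

A = 10.4 cm² = 1.040×10^-3 m².
For a long solenoid, L = μ₀N²A/ℓ.
L = (4π×10⁻⁷)(1530)²(1.040×10^-3)/(0.313 m) = 9.774×10^-3 H.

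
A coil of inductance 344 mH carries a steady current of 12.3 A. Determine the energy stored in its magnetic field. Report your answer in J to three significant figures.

Stored magnetic energy: U = ½LI².
U = ½(0.344 H)(12.3 A)² = 26.02 J.

U ≈ 26.0 J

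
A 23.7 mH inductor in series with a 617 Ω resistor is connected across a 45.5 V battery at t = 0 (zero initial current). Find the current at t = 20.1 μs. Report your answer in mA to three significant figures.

τ = L/R = 2.370×10^-2/617 = 3.841×10^-5 s; final current I_∞ = ε/R = 45.5/617 = 7.374×10^-2 A.
I(t) = I_∞(1 − e^(−t/τ)) with t/τ = 0.523.
I = (7.374×10^-2)(1 − e^(−0.523)) = 3.0045×10^-2 A.

I ≈ 30.0 mA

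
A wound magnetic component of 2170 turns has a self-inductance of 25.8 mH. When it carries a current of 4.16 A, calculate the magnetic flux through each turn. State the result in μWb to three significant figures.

From L = NΦ_B/I, the flux per turn is Φ_B = LI/N.
Φ_B = (2.580×10^-2 H)(4.16 A)/2170 = 4.946×10^-5 Wb.

Φ_B ≈ 49.5 μWb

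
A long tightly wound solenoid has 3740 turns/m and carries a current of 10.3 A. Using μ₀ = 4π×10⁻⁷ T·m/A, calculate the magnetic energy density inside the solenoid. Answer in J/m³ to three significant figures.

B = μ₀nI = (4π×10⁻⁷)(3.740×10^3)(10.3) = 4.841×10^-2 T.
u = B²/(2μ₀) = (4.841×10^-2)²/(2×4π×10⁻⁷) = 932.4 J/m³.

u ≈ 932 J/m³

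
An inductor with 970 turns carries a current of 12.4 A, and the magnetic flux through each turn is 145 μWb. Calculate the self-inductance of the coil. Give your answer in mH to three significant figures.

L ≈ 11.3 mH

Self-inductance is defined by L = NΦ_B/I (flux linkage over current).
L = (970)(1.450×10^-4 Wb)/(12.4 A) = 1.134×10^-2 H.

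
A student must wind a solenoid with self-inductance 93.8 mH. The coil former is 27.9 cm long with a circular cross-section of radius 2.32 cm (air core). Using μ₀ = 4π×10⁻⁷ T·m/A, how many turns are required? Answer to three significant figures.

A = πr² = π(2.320×10^-2 m)² = 1.691×10^-3 m².
From L = μ₀N²A/ℓ, N = √(Lℓ / (μ₀A)).
N = √[(9.380×10^-2)(0.279) / ((4π×10⁻⁷)×1.691×10^-3)] = √(1.232×10^7) ≈ 3509.4.

N ≈ 3510 turns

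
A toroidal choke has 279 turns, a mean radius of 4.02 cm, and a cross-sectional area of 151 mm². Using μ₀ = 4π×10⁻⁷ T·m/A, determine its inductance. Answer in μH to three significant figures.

For a thin toroid, L = μ₀N²A/(2πR).
L = (4π×10⁻⁷)(279)²(1.510×10^-4) / (2π×4.020×10^-2 m) = 5.848×10^-5 H.

L ≈ 58.5 μH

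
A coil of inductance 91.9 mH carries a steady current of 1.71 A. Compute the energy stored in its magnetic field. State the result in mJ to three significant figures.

Stored magnetic energy: U = ½LI².
U = ½(9.190×10^-2 H)(1.71 A)² = 0.1344 J.

U ≈ 134 mJ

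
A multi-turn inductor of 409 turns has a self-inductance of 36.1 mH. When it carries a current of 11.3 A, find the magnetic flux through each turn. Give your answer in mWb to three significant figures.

From L = NΦ_B/I, the flux per turn is Φ_B = LI/N.
Φ_B = (3.610×10^-2 H)(11.3 A)/409 = 9.974×10^-4 Wb.

Φ_B ≈ 0.997 mWb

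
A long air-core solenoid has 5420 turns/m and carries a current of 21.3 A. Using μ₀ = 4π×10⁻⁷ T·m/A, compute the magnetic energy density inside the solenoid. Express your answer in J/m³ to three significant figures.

u ≈ 8370 J/m³

B = μ₀nI = (4π×10⁻⁷)(5.420×10^3)(21.3) = 0.1451 T.
u = B²/(2μ₀) = (0.1451)²/(2×4π×10⁻⁷) = 8.374×10^3 J/m³.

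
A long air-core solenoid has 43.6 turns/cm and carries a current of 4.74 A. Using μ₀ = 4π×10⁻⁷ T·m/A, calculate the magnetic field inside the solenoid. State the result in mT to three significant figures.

Inside a long solenoid, B = μ₀nI.
B = (4π×10⁻⁷)(4.360×10^3 m⁻¹)(4.74 A) = 2.597×10^-2 T.

B ≈ 26.0 mT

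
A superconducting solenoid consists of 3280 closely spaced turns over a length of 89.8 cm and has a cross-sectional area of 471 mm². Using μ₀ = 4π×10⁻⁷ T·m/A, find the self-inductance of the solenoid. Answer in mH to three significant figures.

A = 471 mm² = 4.710×10^-4 m².
For a long solenoid, L = μ₀N²A/ℓ.
L = (4π×10⁻⁷)(3280)²(4.710×10^-4)/(0.898 m) = 7.091×10^-3 H.

L ≈ 7.09 mH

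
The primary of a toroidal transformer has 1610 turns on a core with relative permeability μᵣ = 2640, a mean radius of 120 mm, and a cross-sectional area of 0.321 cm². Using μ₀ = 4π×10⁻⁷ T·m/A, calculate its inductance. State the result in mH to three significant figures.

For a thin toroid, L = μ₀μᵣN²A/(2πR).
L = (4π×10⁻⁷)(2640)(1610)²(3.210×10^-5) / (2π×0.12 m) = 0.3661 H.

L ≈ 366 mH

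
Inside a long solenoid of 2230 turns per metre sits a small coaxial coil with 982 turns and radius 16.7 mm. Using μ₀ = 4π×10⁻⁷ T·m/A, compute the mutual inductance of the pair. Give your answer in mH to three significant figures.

The outer solenoid produces a uniform field B₁ = μ₀n₁I₁ across the inner coil,
so the flux linkage is N₂Φ = N₂B₁A₂ = μ₀n₁N₂A₂·I₁, giving M = μ₀n₁N₂A₂.
A₂ = πr² = π(1.670×10^-2 m)² = 8.762×10^-4 m².
M = (4π×10⁻⁷)(2230)(982)(8.762×10^-4) = 2.411×10^-3 H.

M ≈ 2.41 mH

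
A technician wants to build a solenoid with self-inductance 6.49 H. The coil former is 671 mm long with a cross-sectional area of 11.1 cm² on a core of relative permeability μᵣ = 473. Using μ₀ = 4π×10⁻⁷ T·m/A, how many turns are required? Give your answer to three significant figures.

A = 11.1 cm² = 1.110×10^-3 m².
From L = μ₀μᵣN²A/ℓ, N = √(Lℓ / (μ₀μᵣA)).
N = √[(6.49)(0.671) / ((4π×10⁻⁷)(473)×1.110×10^-3)] = √(6.600×10^6) ≈ 2569.1.

N ≈ 2570 turns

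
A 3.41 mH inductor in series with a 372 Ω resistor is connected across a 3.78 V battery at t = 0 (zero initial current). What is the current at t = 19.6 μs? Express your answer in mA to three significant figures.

I ≈ 8.96 mA

τ = L/R = 3.410×10^-3/372 = 9.167×10^-6 s; final current I_∞ = ε/R = 3.78/372 = 1.016×10^-2 A.
I(t) = I_∞(1 − e^(−t/τ)) with t/τ = 2.138.
I = (1.016×10^-2)(1 − e^(−2.138)) = 8.964×10^-3 A.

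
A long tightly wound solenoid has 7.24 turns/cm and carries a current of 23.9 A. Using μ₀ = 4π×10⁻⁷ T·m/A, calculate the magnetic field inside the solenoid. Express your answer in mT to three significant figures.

B ≈ 21.7 mT

Inside a long solenoid, B = μ₀nI.
B = (4π×10⁻⁷)(724 m⁻¹)(23.9 A) = 2.174×10^-2 T.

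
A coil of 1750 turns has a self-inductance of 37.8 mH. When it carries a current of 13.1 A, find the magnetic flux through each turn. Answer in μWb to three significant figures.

From L = NΦ_B/I, the flux per turn is Φ_B = LI/N.
Φ_B = (3.780×10^-2 H)(13.1 A)/1750 = 2.830×10^-4 Wb.

Φ_B ≈ 283 μWb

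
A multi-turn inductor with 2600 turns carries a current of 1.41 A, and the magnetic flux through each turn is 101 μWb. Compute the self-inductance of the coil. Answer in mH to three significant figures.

Self-inductance is defined by L = NΦ_B/I (flux linkage over current).
L = (2600)(1.010×10^-4 Wb)/(1.41 A) = 0.1862 H.

L ≈ 186 mH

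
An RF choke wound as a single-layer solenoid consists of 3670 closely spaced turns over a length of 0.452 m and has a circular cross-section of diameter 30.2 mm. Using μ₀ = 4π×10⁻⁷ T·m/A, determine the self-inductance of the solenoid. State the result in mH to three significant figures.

A = π(d/2)² = π(1.510×10^-2 m)² = 7.163×10^-4 m².
For a long solenoid, L = μ₀N²A/ℓ.
L = (4π×10⁻⁷)(3670)²(7.163×10^-4)/(0.452 m) = 2.682×10^-2 H.

L ≈ 26.8 mH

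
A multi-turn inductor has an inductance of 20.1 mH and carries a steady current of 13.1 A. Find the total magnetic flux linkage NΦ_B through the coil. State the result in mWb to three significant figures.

NΦ_B ≈ 263 mWb

From L = NΦ_B/I, the flux linkage is NΦ_B = LI.
NΦ_B = (2.010×10^-2 H)(13.1 A) = 0.2633 Wb.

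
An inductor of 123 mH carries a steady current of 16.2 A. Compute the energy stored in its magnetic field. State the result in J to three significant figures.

Stored magnetic energy: U = ½LI².
U = ½(0.123 H)(16.2 A)² = 16.14 J.

U ≈ 16.1 J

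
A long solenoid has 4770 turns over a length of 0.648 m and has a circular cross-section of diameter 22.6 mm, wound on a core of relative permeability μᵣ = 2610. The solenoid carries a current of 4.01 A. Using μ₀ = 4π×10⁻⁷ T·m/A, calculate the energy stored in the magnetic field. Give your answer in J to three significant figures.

A = π(d/2)² = π(1.130×10^-2 m)² = 4.011×10^-4 m².
L = μ₀μᵣN²A/ℓ = (4π×10⁻⁷)(2610)(4770)²(4.011×10^-4)/(0.648) = 46.2 H.
U = ½LI² = ½(46.2)(4.01)² = 371.4 J.

U ≈ 371 J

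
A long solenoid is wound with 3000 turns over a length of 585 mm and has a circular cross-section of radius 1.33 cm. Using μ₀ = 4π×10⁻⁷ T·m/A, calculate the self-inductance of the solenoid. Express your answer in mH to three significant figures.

A = πr² = π(1.330×10^-2 m)² = 5.557×10^-4 m².
For a long solenoid, L = μ₀N²A/ℓ.
L = (4π×10⁻⁷)(3000)²(5.557×10^-4)/(0.585 m) = 1.074×10^-2 H.

L ≈ 10.7 mH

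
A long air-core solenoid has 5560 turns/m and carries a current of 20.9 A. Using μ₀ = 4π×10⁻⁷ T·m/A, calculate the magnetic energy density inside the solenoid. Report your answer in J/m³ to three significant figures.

B = μ₀nI = (4π×10⁻⁷)(5.560×10^3)(20.9) = 0.146 T.
u = B²/(2μ₀) = (0.146)²/(2×4π×10⁻⁷) = 8.484×10^3 J/m³.

u ≈ 8480 J/m³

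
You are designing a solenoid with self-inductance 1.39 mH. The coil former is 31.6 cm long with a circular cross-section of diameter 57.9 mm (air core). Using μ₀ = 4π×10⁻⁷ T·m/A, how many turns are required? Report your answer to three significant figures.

N ≈ 364 turns

A = π(d/2)² = π(2.895×10^-2 m)² = 2.633×10^-3 m².
From L = μ₀N²A/ℓ, N = √(Lℓ / (μ₀A)).
N = √[(1.390×10^-3)(0.316) / ((4π×10⁻⁷)×2.633×10^-3)] = √(1.328×10^5) ≈ 364.4.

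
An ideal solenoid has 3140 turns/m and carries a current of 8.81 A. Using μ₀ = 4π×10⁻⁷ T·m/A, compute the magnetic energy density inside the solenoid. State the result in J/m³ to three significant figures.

u ≈ 481 J/m³

B = μ₀nI = (4π×10⁻⁷)(3.140×10^3)(8.81) = 3.476×10^-2 T.
u = B²/(2μ₀) = (3.476×10^-2)²/(2×4π×10⁻⁷) = 480.8 J/m³.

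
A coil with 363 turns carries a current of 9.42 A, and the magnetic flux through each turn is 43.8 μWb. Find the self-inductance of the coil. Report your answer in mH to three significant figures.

L ≈ 1.69 mH

Self-inductance is defined by L = NΦ_B/I (flux linkage over current).
L = (363)(4.380×10^-5 Wb)/(9.42 A) = 1.688×10^-3 H.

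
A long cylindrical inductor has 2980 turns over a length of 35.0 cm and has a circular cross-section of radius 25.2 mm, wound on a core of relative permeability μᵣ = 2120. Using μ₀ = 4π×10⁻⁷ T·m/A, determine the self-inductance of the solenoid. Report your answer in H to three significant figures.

A = πr² = π(2.520×10^-2 m)² = 1.995×10^-3 m².
For a long solenoid, L = μ₀μᵣN²A/ℓ.
L = (4π×10⁻⁷)(2120)(2980)²(1.995×10^-3)/(0.35 m) = 134.9 H.

L ≈ 135 H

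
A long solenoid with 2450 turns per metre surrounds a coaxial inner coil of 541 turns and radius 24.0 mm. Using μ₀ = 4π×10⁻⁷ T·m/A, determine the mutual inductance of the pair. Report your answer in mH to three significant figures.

The outer solenoid produces a uniform field B₁ = μ₀n₁I₁ across the inner coil,
so the flux linkage is N₂Φ = N₂B₁A₂ = μ₀n₁N₂A₂·I₁, giving M = μ₀n₁N₂A₂.
A₂ = πr² = π(2.400×10^-2 m)² = 1.810×10^-3 m².
M = (4π×10⁻⁷)(2450)(541)(1.810×10^-3) = 3.014×10^-3 H.

M ≈ 3.01 mH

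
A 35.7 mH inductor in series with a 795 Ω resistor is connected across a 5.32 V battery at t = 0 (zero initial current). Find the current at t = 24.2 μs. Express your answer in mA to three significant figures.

I ≈ 2.79 mA

τ = L/R = 3.570×10^-2/795 = 4.491×10^-5 s; final current I_∞ = ε/R = 5.32/795 = 6.692×10^-3 A.
I(t) = I_∞(1 − e^(−t/τ)) with t/τ = 0.539.
I = (6.692×10^-3)(1 − e^(−0.539)) = 2.788×10^-3 A.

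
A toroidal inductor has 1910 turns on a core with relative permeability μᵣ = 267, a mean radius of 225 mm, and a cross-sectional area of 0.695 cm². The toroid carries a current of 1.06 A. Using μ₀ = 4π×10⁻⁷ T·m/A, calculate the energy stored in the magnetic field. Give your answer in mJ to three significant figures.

U ≈ 33.8 mJ

L = μ₀μᵣN²A/(2πR) = (4π×10⁻⁷)(267)(1910)²(6.950×10^-5)/(2π×0.225) = 6.017×10^-2 H.
U = ½LI² = ½(6.017×10^-2)(1.06)² = 3.381×10^-2 J.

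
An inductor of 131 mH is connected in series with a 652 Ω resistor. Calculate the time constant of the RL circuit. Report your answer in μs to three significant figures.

τ = L/R = (0.131 H)/(652 Ω) = 2.009×10^-4 s.

τ ≈ 201 μs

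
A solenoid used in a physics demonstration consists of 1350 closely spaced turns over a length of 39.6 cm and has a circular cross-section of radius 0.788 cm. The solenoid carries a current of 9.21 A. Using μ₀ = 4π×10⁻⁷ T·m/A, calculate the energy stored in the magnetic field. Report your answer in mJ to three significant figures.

U ≈ 47.8 mJ

A = πr² = π(7.880×10^-3 m)² = 1.951×10^-4 m².
L = μ₀N²A/ℓ = (4π×10⁻⁷)(1350)²(1.951×10^-4)/(0.396) = 1.128×10^-3 H.
U = ½LI² = ½(1.128×10^-3)(9.21)² = 4.7849×10^-2 J.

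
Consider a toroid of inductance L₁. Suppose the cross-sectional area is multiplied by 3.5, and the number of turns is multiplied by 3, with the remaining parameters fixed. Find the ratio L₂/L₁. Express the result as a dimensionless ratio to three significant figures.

L₂/L₁ = 31.5

For a toroid, L ∝ μᵣN²A/R.
L₂/L₁ = (3.5) × (3)^2 = 31.5.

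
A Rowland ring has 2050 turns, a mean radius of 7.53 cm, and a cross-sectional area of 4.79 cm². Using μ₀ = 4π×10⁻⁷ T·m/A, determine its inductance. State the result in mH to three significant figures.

L ≈ 5.35 mH

For a thin toroid, L = μ₀N²A/(2πR).
L = (4π×10⁻⁷)(2050)²(4.790×10^-4) / (2π×7.530×10^-2 m) = 5.347×10^-3 H.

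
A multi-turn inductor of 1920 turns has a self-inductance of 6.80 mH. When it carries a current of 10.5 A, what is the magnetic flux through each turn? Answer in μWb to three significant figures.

From L = NΦ_B/I, the flux per turn is Φ_B = LI/N.
Φ_B = (6.800×10^-3 H)(10.5 A)/1920 = 3.719×10^-5 Wb.

Φ_B ≈ 37.2 μWb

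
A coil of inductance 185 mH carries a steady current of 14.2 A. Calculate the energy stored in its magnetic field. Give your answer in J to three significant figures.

Stored magnetic energy: U = ½LI².
U = ½(0.185 H)(14.2 A)² = 18.65 J.

U ≈ 18.7 J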